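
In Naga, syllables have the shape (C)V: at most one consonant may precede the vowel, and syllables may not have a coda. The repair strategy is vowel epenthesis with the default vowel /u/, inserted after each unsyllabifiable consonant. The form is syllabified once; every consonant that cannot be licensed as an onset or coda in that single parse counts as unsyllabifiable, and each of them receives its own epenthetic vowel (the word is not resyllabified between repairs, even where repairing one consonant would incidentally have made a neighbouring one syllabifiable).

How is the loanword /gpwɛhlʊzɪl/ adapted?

Syllabifying with onset maximization leaves /g/, /p/, /h/, /l/ stranded (no codas are permitted; onsets are limited to one consonant).
Each unlicensed consonant becomes the onset of a new syllable: /g/ → /gu/, /p/ → /pu/, /h/ → /hu/, /l/ → /lu/.

gupuwɛhulʊzɪlu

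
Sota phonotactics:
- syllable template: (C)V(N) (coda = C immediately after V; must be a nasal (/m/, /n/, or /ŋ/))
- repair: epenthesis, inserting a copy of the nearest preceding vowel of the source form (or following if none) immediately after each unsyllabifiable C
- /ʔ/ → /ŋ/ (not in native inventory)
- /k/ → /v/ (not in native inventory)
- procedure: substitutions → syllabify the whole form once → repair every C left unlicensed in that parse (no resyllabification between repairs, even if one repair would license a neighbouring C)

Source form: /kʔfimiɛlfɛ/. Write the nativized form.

Substitution: /k/ → /v/, /ʔ/ → /ŋ/, giving /vŋfimiɛlfɛ/.
Syllabifying with onset maximization leaves /v/, /ŋ/, /l/ stranded (only a nasal (/m/, /n/, or /ŋ/) is licensed in coda position; onsets are limited to one consonant).
Each unlicensed consonant becomes the onset of a new syllable: /v/ → /vi/, /ŋ/ → /ŋi/, /l/ → /lɛ/.

viŋifimiɛlɛfɛ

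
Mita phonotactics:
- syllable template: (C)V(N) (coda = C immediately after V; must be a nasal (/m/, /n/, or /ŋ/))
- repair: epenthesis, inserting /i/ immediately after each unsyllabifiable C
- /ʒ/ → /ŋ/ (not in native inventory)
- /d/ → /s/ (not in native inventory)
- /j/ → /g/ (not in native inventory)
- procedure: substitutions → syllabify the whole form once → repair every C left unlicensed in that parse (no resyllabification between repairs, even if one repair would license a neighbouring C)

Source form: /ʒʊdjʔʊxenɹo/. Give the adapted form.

Substitution: /ʒ/ → /ŋ/, /d/ → /s/, /j/ → /g/, giving /ŋʊsgʔʊxenɹo/.
Syllabifying with onset maximization leaves /s/, /g/ stranded (only a nasal (/m/, /n/, or /ŋ/) is licensed in coda position; onsets are limited to one consonant).
Each unlicensed consonant becomes the onset of a new syllable: /s/ → /si/, /g/ → /gi/.

ŋʊsigiʔʊxenɹo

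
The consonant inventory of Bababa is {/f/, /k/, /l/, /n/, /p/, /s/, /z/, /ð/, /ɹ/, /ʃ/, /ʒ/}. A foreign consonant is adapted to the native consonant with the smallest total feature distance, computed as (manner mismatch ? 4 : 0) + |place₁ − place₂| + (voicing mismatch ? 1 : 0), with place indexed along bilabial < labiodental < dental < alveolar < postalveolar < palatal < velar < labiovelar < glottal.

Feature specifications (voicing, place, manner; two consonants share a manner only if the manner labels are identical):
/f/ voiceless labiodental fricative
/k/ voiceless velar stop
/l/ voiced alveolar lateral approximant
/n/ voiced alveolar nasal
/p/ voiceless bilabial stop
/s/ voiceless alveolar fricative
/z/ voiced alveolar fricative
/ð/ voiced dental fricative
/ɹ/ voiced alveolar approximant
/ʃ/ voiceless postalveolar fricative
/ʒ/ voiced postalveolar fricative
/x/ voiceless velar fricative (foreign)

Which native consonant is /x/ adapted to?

/ʃ/ is closest: same manner (fricative), place distance 2 (velar→postalveolar), same voicing; total 2. Next closest is /s/ at distance 3.

ʃ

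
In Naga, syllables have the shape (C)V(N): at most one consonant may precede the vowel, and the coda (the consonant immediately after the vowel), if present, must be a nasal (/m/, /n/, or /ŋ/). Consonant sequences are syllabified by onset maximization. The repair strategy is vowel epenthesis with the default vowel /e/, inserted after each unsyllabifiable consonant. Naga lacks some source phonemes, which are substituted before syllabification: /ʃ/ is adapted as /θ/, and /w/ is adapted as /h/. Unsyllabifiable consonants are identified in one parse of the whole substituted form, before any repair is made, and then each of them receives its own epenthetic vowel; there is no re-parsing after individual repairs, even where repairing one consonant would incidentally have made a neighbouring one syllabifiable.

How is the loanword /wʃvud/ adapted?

Substitution: /w/ → /h/, /ʃ/ → /θ/, giving /hθvud/.
The consonants /h/, /θ/, /d/ cannot be parsed into a legal (C)V(N) syllable (only a nasal (/m/, /n/, or /ŋ/) is licensed in coda position; onsets are limited to one consonant).
Inserting the epenthetic vowel yields /h/ → /he/, /θ/ → /θe/, /d/ → /de/.

heθevude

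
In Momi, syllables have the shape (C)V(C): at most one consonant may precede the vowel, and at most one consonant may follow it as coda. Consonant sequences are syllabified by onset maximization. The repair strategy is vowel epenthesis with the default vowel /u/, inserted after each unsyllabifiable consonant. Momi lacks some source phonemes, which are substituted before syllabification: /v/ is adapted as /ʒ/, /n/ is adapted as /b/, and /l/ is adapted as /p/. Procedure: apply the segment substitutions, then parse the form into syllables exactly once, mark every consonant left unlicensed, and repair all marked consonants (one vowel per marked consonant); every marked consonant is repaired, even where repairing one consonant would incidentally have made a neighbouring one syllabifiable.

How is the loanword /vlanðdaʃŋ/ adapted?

ʒupabðudaʃŋu

Substitution: /v/ → /ʒ/, /l/ → /p/, /n/ → /b/, giving /ʒpabðdaʃŋ/.
Under (C)V(C), the unsyllabifiable consonants are /ʒ/, /ð/, /ŋ/ (at most one coda consonant is licensed; onsets are limited to one consonant).
Inserting the epenthetic vowel yields /ʒ/ → /ʒu/, /ð/ → /ðu/, /ŋ/ → /ŋu/.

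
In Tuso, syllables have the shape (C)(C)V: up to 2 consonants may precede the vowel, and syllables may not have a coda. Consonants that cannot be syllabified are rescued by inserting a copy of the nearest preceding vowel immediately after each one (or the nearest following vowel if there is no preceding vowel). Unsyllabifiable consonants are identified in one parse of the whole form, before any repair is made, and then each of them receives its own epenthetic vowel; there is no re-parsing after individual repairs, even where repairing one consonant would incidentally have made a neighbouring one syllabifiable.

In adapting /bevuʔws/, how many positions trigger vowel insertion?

The unsyllabifiable consonants are /ʔ/, /w/, /s/; each receives one epenthetic vowel.

3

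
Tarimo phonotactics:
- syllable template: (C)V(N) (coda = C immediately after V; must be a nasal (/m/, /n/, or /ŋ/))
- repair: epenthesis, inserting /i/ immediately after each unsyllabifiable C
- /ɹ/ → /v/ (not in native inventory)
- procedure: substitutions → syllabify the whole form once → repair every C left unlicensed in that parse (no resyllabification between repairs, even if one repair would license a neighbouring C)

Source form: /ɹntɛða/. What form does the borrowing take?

Substitution: /ɹ/ → /v/, giving /vntɛða/.
Under (C)V(N), the unsyllabifiable consonants are /v/, /n/ (only a nasal (/m/, /n/, or /ŋ/) is licensed in coda position; onsets are limited to one consonant).
Each unlicensed consonant becomes the onset of a new syllable: /v/ → /vi/, /n/ → /ni/.

vinitɛða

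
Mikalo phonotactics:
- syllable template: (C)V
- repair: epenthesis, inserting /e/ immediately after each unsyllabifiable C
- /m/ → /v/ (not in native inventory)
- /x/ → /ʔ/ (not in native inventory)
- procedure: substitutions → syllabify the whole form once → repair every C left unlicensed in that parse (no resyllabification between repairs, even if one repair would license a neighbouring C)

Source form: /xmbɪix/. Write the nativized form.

Substitution: /x/ → /ʔ/, /m/ → /v/, giving /ʔvbɪiʔ/.
Under (C)V, the unsyllabifiable consonants are /ʔ/, /v/, /ʔ/ (no codas are permitted; onsets are limited to one consonant).
Epenthesis after each stranded consonant: /ʔ/ → /ʔe/, /v/ → /ve/, /ʔ/ → /ʔe/.

ʔevebɪiʔe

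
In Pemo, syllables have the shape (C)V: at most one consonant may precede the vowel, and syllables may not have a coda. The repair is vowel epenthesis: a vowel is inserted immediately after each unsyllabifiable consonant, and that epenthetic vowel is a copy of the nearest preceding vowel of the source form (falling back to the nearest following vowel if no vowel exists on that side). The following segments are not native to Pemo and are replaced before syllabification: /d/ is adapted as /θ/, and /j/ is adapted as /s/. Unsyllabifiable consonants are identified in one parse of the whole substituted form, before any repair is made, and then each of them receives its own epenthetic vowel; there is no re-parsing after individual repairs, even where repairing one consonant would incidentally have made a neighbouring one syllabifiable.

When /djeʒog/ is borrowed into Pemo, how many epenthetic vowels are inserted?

2

After substitution the input is /θseʒog/.
The unsyllabifiable consonants are /θ/, /g/; each receives one epenthetic vowel.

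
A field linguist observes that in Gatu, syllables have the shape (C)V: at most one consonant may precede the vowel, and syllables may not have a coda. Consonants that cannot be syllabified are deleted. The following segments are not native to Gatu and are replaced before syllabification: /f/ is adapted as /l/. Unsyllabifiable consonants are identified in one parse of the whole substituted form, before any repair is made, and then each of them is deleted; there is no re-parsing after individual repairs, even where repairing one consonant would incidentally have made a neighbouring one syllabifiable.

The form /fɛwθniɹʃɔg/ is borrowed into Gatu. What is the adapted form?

Substitution: /f/ → /l/, giving /lɛwθniɹʃɔg/.
Under (C)V, the unsyllabifiable consonants are /w/, /θ/, /ɹ/, /g/ (no codas are permitted; onsets are limited to one consonant).
Deleting the stranded consonants removes /w/, /θ/, /ɹ/, /g/.

lɛniʃɔ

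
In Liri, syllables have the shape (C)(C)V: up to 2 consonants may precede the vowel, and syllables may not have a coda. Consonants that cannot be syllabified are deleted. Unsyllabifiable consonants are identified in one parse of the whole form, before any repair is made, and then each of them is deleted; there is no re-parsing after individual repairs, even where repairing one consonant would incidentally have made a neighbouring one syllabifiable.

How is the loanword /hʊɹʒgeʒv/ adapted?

The consonants /ɹ/, /ʒ/, /v/ cannot be parsed into a legal (C)(C)V syllable (no codas are permitted; onsets may contain at most 2 consonants).
Deletion applies to /ɹ/, /ʒ/, /v/.

hʊʒge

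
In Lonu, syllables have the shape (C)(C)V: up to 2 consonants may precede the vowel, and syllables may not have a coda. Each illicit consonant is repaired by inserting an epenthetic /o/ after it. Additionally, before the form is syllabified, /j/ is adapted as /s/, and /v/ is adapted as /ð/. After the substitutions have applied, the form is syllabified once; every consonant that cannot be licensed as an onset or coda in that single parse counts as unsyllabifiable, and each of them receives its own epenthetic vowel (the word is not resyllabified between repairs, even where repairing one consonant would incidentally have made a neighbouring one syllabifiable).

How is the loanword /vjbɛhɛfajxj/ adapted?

ðosbɛhɛfasoxoso

Substitution: /v/ → /ð/, /j/ → /s/, giving /ðsbɛhɛfasxs/.
Under (C)(C)V, the unsyllabifiable consonants are /ð/, /s/, /x/, /s/ (no codas are permitted; onsets may contain at most 2 consonants).
Inserting the epenthetic vowel yields /ð/ → /ðo/, /s/ → /so/, /x/ → /xo/, /s/ → /so/.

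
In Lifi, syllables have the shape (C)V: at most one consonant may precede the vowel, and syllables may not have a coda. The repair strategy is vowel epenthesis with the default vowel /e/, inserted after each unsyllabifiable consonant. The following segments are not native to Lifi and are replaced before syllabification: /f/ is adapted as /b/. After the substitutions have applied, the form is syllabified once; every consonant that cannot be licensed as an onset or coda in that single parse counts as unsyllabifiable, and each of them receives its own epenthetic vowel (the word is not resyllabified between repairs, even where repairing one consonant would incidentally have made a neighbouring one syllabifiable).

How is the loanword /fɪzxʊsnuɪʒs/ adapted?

bɪzexʊsenuɪʒese

Substitution: /f/ → /b/, giving /bɪzxʊsnuɪʒs/.
Syllabifying with onset maximization leaves /z/, /s/, /ʒ/, /s/ stranded (no codas are permitted; onsets are limited to one consonant).
Each unlicensed consonant becomes the onset of a new syllable: /z/ → /ze/, /s/ → /se/, /ʒ/ → /ʒe/, /s/ → /se/.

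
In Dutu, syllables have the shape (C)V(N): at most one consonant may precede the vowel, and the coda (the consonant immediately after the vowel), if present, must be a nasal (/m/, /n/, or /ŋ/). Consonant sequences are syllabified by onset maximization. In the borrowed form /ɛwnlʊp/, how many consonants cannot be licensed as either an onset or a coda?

Syllabifying with onset maximization leaves /w/, /n/, /p/ stranded (only a nasal (/m/, /n/, or /ŋ/) is licensed in coda position; onsets are limited to one consonant).

3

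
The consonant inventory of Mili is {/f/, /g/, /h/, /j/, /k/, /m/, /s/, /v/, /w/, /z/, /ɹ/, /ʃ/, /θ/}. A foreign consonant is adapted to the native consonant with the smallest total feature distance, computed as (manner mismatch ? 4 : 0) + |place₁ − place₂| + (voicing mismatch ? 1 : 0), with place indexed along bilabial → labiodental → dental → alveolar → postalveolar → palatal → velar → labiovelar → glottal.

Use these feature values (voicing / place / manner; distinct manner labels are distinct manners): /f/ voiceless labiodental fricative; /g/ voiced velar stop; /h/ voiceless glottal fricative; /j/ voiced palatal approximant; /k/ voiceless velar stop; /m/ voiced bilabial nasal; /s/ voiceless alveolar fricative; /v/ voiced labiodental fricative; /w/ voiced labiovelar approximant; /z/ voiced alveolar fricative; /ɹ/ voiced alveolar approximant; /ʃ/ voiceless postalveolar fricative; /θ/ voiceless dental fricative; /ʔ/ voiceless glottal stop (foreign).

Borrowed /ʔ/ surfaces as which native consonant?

k

/k/ is closest: same manner (stop), place distance 2 (glottal→velar), same voicing; total 2. Next closest is /g/ at distance 3.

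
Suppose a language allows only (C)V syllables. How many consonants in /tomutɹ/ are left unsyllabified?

2

Syllabifying with onset maximization leaves /t/, /ɹ/ stranded (no codas are permitted; onsets are limited to one consonant).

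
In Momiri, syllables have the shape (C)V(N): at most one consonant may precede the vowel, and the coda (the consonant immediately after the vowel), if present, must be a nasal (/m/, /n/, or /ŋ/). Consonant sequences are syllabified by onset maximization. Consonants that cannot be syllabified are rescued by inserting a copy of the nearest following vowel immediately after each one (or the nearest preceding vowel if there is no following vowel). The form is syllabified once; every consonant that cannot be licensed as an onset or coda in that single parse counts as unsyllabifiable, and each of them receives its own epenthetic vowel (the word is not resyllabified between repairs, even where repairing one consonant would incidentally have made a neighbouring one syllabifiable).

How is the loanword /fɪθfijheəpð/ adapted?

fɪθifijeheəpəðə

Under (C)V(N), the unsyllabifiable consonants are /θ/, /j/, /p/, /ð/ (only a nasal (/m/, /n/, or /ŋ/) is licensed in coda position; onsets are limited to one consonant).
Each unlicensed consonant becomes the onset of a new syllable: /θ/ → /θi/, /j/ → /je/, /p/ → /pə/, /ð/ → /ðə/.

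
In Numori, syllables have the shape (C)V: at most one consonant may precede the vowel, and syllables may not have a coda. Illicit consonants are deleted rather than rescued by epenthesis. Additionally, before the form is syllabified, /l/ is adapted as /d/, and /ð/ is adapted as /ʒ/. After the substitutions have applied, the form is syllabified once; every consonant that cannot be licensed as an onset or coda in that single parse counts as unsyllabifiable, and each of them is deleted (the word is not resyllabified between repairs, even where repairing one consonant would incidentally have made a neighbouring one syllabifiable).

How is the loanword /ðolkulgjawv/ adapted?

ʒokuja

Substitution: /ð/ → /ʒ/, /l/ → /d/, giving /ʒodkudgjawv/.
Syllabifying with onset maximization leaves /d/, /d/, /g/, /w/, /v/ stranded (no codas are permitted; onsets are limited to one consonant).
Deletion applies to /d/, /d/, /g/, /w/, /v/.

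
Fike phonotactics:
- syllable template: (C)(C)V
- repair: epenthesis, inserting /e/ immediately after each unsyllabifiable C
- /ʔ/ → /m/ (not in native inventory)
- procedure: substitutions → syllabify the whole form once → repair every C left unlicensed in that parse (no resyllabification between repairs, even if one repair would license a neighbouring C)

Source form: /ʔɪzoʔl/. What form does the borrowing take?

Substitution: /ʔ/ → /m/, giving /mɪzoml/.
Under (C)(C)V, the unsyllabifiable consonants are /m/, /l/ (no codas are permitted; onsets may contain at most 2 consonants).
Epenthesis after each stranded consonant: /m/ → /me/, /l/ → /le/.

mɪzomele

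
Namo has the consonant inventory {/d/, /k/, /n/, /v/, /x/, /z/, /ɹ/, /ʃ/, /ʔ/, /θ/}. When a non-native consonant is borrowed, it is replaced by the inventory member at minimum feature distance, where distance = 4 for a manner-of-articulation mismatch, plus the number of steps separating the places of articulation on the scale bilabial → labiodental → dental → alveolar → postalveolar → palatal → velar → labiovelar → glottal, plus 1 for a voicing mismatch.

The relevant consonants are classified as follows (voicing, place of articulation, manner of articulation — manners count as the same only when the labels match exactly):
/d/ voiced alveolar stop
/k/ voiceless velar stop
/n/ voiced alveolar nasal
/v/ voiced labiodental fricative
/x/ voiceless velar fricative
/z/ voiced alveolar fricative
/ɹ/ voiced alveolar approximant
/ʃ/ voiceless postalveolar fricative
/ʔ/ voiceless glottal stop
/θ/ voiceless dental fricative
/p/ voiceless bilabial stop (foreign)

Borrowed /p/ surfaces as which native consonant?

d

/d/ is closest: same manner (stop), place distance 3 (bilabial→alveolar), voicing differs (+1); total 4. Next closest is /k/ at distance 6.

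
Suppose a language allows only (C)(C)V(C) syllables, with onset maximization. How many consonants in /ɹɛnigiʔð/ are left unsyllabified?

The consonants /ð/ cannot be parsed into a legal (C)(C)V(C) syllable (at most one coda consonant is licensed; onsets may contain at most 2 consonants).

1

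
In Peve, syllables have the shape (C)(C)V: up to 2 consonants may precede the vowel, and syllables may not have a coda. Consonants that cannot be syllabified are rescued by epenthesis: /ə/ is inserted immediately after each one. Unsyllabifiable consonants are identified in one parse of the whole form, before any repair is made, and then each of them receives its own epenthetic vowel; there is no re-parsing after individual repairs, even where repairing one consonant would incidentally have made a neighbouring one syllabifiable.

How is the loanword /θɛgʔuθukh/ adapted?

The consonants /k/, /h/ cannot be parsed into a legal (C)(C)V syllable (no codas are permitted; onsets may contain at most 2 consonants).
Inserting the epenthetic vowel yields /k/ → /kə/, /h/ → /hə/.

θɛgʔuθukəhə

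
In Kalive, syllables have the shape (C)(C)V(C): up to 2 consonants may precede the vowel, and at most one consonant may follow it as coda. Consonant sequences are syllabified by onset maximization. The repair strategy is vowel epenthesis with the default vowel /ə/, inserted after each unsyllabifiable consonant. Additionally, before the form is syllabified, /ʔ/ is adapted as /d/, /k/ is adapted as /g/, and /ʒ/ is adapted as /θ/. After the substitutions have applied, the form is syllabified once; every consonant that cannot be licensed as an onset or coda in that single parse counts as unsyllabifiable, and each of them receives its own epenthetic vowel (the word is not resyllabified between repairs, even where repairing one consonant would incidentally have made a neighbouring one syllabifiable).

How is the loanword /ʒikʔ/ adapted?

θigdə

Substitution: /ʒ/ → /θ/, /k/ → /g/, /ʔ/ → /d/, giving /θigd/.
The consonants /d/ cannot be parsed into a legal (C)(C)V(C) syllable (at most one coda consonant is licensed; onsets may contain at most 2 consonants).
Inserting the epenthetic vowel yields /d/ → /də/.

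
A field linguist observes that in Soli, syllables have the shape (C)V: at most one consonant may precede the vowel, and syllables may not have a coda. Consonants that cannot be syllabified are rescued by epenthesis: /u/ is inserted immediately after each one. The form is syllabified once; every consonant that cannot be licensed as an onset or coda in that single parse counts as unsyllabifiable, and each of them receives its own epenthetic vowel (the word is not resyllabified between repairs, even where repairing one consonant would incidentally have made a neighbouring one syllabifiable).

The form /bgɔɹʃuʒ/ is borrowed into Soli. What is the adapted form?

bugɔɹuʃuʒu

Under (C)V, the unsyllabifiable consonants are /b/, /ɹ/, /ʒ/ (no codas are permitted; onsets are limited to one consonant).
Inserting the epenthetic vowel yields /b/ → /bu/, /ɹ/ → /ɹu/, /ʒ/ → /ʒu/.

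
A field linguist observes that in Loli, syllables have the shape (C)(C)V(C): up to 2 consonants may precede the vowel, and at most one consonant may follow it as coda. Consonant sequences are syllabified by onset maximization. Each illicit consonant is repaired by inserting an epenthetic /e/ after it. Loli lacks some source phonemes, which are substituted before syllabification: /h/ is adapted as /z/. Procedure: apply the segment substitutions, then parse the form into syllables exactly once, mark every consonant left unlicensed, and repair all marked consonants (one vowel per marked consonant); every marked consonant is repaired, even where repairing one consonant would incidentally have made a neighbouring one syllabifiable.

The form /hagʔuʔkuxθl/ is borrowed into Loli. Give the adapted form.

Substitution: /h/ → /z/, giving /zagʔuʔkuxθl/.
Syllabifying with onset maximization leaves /θ/, /l/ stranded (at most one coda consonant is licensed; onsets may contain at most 2 consonants).
Each unlicensed consonant becomes the onset of a new syllable: /θ/ → /θe/, /l/ → /le/.

zagʔuʔkuxθele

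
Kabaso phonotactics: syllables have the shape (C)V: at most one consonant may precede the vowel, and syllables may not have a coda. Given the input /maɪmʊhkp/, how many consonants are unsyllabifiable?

3

The consonants /h/, /k/, /p/ cannot be parsed into a legal (C)V syllable (no codas are permitted; onsets are limited to one consonant).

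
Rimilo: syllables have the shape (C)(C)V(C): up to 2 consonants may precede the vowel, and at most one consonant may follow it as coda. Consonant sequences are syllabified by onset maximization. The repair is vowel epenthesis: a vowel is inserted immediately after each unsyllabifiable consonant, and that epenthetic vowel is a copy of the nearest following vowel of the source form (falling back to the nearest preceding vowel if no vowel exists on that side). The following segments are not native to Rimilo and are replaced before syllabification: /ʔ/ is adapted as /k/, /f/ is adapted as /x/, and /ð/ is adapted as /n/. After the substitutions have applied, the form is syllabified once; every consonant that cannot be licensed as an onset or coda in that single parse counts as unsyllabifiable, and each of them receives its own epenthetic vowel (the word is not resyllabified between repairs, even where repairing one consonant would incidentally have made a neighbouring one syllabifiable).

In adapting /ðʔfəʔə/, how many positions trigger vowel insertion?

After substitution the input is /nkxəkə/.
The unsyllabifiable consonants are /n/; each receives one epenthetic vowel.

1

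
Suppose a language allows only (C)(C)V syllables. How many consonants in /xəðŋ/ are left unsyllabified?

2

Syllabifying with onset maximization leaves /ð/, /ŋ/ stranded (no codas are permitted; onsets may contain at most 2 consonants).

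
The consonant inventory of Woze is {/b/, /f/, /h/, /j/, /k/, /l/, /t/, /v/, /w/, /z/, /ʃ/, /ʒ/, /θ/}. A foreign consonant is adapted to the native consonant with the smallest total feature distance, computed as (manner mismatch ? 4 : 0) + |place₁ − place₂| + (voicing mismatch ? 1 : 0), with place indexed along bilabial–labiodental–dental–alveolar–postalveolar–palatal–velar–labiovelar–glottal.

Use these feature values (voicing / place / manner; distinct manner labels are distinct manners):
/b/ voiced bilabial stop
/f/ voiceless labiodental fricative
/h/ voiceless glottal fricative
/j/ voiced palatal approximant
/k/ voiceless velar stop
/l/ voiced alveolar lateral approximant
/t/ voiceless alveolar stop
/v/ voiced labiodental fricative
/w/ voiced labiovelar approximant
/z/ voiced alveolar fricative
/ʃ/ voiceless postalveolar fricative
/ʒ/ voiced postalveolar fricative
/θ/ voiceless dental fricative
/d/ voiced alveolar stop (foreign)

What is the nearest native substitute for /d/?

/t/ is closest: same manner (stop), place distance 0 (alveolar→alveolar), voicing differs (+1); total 1. Next closest is /b/ at distance 3.

t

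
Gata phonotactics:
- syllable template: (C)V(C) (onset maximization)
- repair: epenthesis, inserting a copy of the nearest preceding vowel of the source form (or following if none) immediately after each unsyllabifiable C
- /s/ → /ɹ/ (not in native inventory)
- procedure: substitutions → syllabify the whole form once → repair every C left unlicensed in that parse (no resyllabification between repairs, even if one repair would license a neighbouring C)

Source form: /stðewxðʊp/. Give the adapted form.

ɹeteðewxeðʊp

Substitution: /s/ → /ɹ/, giving /ɹtðewxðʊp/.
Syllabifying with onset maximization leaves /ɹ/, /t/, /x/ stranded (at most one coda consonant is licensed; onsets are limited to one consonant).
Epenthesis after each stranded consonant: /ɹ/ → /ɹe/, /t/ → /te/, /x/ → /xe/.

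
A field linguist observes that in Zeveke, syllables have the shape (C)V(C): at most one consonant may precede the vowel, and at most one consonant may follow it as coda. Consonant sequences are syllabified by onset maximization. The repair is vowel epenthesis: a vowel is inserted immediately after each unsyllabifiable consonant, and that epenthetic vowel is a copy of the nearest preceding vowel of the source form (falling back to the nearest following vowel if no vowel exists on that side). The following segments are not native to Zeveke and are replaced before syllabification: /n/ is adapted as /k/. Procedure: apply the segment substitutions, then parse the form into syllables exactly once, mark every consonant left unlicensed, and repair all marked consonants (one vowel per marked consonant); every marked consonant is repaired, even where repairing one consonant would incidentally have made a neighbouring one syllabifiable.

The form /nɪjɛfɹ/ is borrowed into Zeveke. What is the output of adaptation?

kɪjɛfɹɛ

Substitution: /n/ → /k/, giving /kɪjɛfɹ/.
The consonants /ɹ/ cannot be parsed into a legal (C)V(C) syllable (at most one coda consonant is licensed; onsets are limited to one consonant).
Epenthesis after each stranded consonant: /ɹ/ → /ɹɛ/.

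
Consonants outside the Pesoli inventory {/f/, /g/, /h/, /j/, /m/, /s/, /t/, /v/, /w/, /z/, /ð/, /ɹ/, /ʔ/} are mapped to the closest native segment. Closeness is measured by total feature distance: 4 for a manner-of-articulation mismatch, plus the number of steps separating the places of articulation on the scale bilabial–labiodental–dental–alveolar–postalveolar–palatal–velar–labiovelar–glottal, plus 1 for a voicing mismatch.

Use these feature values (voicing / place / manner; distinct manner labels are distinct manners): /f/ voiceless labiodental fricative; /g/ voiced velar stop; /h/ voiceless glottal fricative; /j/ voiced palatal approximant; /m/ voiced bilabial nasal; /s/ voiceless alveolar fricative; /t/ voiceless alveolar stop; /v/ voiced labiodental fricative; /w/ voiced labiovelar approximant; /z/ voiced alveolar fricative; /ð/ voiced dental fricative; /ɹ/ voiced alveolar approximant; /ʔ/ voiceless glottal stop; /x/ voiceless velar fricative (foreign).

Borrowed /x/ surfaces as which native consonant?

h

/h/ is closest: same manner (fricative), place distance 2 (velar→glottal), same voicing; total 2. Next closest is /s/ at distance 3.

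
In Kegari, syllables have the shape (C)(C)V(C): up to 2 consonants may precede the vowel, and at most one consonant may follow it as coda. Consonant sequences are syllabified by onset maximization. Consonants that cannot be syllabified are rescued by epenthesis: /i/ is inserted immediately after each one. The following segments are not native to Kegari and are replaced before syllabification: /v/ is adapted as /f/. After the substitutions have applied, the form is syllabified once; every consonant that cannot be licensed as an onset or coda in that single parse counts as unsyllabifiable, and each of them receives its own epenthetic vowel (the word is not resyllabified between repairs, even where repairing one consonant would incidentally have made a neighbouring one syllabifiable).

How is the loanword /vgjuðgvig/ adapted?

figjuðgfig

Substitution: /v/ → /f/, giving /fgjuðgfig/.
Syllabifying with onset maximization leaves /f/ stranded (at most one coda consonant is licensed; onsets may contain at most 2 consonants).
Inserting the epenthetic vowel yields /f/ → /fi/.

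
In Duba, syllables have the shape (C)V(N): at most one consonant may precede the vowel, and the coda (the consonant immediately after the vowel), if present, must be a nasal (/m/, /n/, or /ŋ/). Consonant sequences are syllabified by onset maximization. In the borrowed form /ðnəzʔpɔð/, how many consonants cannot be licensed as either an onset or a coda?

4

Under (C)V(N), the unsyllabifiable consonants are /ð/, /z/, /ʔ/, /ð/ (only a nasal (/m/, /n/, or /ŋ/) is licensed in coda position; onsets are limited to one consonant).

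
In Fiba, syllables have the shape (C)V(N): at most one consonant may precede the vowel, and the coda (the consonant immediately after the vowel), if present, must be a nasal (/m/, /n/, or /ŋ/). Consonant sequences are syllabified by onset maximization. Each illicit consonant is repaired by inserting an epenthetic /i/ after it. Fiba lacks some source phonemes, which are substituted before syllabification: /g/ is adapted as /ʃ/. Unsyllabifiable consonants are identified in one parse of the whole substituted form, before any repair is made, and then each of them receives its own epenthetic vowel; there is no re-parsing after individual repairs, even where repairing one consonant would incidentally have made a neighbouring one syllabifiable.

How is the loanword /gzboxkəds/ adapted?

ʃiziboxikədisi

Substitution: /g/ → /ʃ/, giving /ʃzboxkəds/.
The consonants /ʃ/, /z/, /x/, /d/, /s/ cannot be parsed into a legal (C)V(N) syllable (only a nasal (/m/, /n/, or /ŋ/) is licensed in coda position; onsets are limited to one consonant).
Inserting the epenthetic vowel yields /ʃ/ → /ʃi/, /z/ → /zi/, /x/ → /xi/, /d/ → /di/, /s/ → /si/.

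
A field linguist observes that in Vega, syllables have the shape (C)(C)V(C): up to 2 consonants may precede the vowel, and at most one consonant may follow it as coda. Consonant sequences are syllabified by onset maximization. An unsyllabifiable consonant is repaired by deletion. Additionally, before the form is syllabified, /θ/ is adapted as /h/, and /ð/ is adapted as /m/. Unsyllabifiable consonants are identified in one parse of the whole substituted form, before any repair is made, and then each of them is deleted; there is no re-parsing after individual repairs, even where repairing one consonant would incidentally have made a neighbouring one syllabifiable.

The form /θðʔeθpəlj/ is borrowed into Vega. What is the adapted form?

Substitution: /θ/ → /h/, /ð/ → /m/, giving /hmʔehpəlj/.
Under (C)(C)V(C), the unsyllabifiable consonants are /h/, /j/ (at most one coda consonant is licensed; onsets may contain at most 2 consonants).
Each unlicensed consonant is deleted: /h/, /j/.

mʔehpəl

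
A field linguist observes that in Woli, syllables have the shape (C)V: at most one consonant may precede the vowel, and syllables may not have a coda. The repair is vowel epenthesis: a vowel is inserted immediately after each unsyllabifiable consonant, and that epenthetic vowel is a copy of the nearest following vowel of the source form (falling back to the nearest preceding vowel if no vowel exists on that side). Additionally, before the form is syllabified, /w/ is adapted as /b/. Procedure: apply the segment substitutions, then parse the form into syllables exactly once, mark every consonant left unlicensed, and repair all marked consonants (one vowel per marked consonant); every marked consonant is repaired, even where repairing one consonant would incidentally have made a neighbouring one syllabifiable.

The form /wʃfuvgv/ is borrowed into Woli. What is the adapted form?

buʃufuvuguvu

Substitution: /w/ → /b/, giving /bʃfuvgv/.
Under (C)V, the unsyllabifiable consonants are /b/, /ʃ/, /v/, /g/, /v/ (no codas are permitted; onsets are limited to one consonant).
Epenthesis after each stranded consonant: /b/ → /bu/, /ʃ/ → /ʃu/, /v/ → /vu/, /g/ → /gu/, /v/ → /vu/.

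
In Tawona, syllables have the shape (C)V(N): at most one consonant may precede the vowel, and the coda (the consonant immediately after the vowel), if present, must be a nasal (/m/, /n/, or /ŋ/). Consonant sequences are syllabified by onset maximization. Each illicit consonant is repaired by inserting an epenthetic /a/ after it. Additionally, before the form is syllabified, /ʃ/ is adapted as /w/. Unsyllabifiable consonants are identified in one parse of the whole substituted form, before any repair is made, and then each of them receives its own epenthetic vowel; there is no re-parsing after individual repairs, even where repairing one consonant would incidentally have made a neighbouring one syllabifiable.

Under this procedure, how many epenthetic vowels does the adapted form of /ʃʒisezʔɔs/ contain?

3

After substitution the input is /wʒisezʔɔs/.
The unsyllabifiable consonants are /w/, /z/, /s/; each receives one epenthetic vowel.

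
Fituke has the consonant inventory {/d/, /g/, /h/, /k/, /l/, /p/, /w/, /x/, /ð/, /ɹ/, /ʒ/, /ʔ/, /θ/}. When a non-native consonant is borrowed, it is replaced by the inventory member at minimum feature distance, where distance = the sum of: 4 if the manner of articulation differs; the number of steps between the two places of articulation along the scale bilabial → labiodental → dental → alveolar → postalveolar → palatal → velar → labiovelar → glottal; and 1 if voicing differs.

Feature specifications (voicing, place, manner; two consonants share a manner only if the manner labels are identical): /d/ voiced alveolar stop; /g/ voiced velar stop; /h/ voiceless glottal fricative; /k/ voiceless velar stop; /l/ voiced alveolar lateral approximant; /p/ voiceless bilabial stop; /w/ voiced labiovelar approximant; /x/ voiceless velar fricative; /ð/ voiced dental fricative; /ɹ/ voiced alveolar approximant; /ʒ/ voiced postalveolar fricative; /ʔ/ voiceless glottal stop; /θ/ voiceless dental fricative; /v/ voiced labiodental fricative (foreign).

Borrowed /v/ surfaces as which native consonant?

/ð/ is closest: same manner (fricative), place distance 1 (labiodental→dental), same voicing; total 1. Next closest is /θ/ at distance 2.

ð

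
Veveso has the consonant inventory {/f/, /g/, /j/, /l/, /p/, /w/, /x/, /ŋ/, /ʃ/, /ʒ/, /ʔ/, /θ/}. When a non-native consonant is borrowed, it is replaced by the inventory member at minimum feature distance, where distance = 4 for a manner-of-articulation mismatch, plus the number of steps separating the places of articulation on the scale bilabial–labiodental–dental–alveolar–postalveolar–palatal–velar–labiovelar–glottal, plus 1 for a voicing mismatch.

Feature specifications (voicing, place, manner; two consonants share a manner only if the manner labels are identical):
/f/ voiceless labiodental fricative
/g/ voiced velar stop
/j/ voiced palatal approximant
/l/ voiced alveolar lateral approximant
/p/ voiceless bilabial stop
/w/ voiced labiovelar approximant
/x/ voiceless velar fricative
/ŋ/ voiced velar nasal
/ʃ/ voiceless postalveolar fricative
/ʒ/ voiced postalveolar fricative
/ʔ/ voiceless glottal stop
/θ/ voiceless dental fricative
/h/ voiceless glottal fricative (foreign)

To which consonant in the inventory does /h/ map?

/x/ is closest: same manner (fricative), place distance 2 (glottal→velar), same voicing; total 2. Next closest is /ʃ/ at distance 4.

x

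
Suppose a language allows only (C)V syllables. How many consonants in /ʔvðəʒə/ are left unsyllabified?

The consonants /ʔ/, /v/ cannot be parsed into a legal (C)V syllable (no codas are permitted; onsets are limited to one consonant).

2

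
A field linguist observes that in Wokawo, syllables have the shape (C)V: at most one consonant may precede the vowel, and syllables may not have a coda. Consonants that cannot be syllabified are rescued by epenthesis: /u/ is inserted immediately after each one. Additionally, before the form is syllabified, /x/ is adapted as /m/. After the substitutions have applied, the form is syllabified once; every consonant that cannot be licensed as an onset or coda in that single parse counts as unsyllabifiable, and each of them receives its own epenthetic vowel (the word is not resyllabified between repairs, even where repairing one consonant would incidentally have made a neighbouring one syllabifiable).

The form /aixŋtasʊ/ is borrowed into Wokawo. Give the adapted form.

aimuŋutasʊ

Substitution: /x/ → /m/, giving /aimŋtasʊ/.
Under (C)V, the unsyllabifiable consonants are /m/, /ŋ/ (no codas are permitted; onsets are limited to one consonant).
Inserting the epenthetic vowel yields /m/ → /mu/, /ŋ/ → /ŋu/.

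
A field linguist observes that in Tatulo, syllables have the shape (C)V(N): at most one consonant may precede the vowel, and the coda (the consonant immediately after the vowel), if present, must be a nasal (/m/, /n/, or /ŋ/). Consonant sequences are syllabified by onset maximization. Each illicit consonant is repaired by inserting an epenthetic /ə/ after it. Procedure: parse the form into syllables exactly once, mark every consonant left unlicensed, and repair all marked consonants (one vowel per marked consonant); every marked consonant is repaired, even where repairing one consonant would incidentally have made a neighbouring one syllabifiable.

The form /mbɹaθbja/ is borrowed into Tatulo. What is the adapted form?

The consonants /m/, /b/, /θ/, /b/ cannot be parsed into a legal (C)V(N) syllable (only a nasal (/m/, /n/, or /ŋ/) is licensed in coda position; onsets are limited to one consonant).
Epenthesis after each stranded consonant: /m/ → /mə/, /b/ → /bə/, /θ/ → /θə/, /b/ → /bə/.

məbəɹaθəbəja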